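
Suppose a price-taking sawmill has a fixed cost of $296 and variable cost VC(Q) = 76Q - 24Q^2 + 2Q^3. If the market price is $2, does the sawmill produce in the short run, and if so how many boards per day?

From TC, MC = TC'(Q) = 76 - 48Q + 6Q^2 and AVC = VC/Q = 76 - 24Q + 2Q^2.
The AVC parabola has its vertex at Q = 24/4 = 6, where AVC = 76 - 24·6 + 2·6^2 = $4.
P = $2 lies below min AVC = $4; no output level covers variable cost.
Best response: produce nothing and absorb the $296 fixed cost.

Shut down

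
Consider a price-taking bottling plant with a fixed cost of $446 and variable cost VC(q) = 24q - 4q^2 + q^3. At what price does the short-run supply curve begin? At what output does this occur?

Short-run supply begins at min AVC. From VC = 24q - 4q^2 + q^3, AVC = 24 - 4q + q^2.
dAVC/dq = -4 + 2q = 0 gives q = 2. min AVC = 24 - 4·2 + 2^2 = 20.
The firm shuts down for any P below $20.

$20 per unit, at q = 2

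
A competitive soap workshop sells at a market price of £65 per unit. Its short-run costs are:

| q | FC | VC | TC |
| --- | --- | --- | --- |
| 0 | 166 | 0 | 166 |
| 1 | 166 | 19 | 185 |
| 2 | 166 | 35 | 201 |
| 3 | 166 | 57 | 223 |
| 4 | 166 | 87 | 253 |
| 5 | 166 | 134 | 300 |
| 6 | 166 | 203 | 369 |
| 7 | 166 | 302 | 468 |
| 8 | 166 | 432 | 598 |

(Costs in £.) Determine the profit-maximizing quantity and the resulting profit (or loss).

Profit at each row (π = 65q − TC): q=0: -166; q=1: -120; q=2: -71; q=3: -28; q=4: 7; q=5: 25; q=6: 21; q=7: -13; q=8: -78.
Profit is maximized at q = 5. AVC there is 134/5 = £26.80 ≤ P, so producing beats shutting down (which would give -£166).

q = 5; profit = £25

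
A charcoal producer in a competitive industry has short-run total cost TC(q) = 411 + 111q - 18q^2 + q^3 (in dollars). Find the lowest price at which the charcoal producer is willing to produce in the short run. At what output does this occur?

$30 per unit, at q = 9

The firm shuts down when price falls below the minimum of average variable cost. AVC = VC/q = 111 - 18q + q^2.
At the minimum of AVC, MC = AVC. MC = 111 - 36q + 3q^2; setting MC = AVC gives 2q^2 - 18q = 0, so q = 9. min AVC = 30.
For P < $30 the firm produces nothing.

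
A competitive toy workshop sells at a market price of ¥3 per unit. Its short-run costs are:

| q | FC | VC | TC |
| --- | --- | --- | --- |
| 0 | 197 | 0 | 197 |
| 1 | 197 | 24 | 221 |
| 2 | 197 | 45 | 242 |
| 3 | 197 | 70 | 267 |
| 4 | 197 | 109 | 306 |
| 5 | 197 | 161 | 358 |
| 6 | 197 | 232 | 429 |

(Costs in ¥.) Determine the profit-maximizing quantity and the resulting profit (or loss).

Tabulate TR − TC: q=0: -197; q=1: -218; q=2: -236; q=3: -258; q=4: -294; q=5: -343; q=6: -411.
Profit is highest at q = 0. Equivalently, the lowest AVC in the table is 45/2 ≈ ¥22.50 at q = 2, and P = ¥3 falls below it — price never covers variable cost, so the firm shuts down and loses only its fixed cost.

q = 0 (shut down); profit = -¥197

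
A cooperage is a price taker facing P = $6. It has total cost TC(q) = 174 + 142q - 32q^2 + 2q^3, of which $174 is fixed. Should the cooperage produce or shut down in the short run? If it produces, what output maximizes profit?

Variable cost is VC = 142q - 32q^2 + 2q^3, so AVC = VC/q = 142 - 32q + 2q^2 and MC = dTC/dq = 142 - 64q + 6q^2.
The AVC parabola has its vertex at q = 32/4 = 8, where AVC = 142 - 32·8 + 2·8^2 = $14.
With P < min AVC ($6 < $14), every unit sold adds to the loss.
Shutting down limits the loss to fixed cost, $174.

Shut down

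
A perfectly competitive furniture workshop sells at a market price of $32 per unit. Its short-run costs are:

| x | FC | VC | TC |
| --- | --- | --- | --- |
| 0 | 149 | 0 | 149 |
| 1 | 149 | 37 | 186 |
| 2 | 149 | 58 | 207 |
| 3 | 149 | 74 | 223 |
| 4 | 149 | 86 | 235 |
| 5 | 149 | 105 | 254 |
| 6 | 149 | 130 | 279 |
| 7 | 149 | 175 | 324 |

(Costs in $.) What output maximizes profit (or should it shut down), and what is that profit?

Compute π = P·x − TC at each output: x=0: -149; x=1: -154; x=2: -143; x=3: -127; x=4: -107; x=5: -94; x=6: -87; x=7: -100.
Profit is maximized at x = 6. AVC there is 130/6 = $21.67 ≤ P, so producing beats shutting down (which would give -$149).

x = 6; profit = -$87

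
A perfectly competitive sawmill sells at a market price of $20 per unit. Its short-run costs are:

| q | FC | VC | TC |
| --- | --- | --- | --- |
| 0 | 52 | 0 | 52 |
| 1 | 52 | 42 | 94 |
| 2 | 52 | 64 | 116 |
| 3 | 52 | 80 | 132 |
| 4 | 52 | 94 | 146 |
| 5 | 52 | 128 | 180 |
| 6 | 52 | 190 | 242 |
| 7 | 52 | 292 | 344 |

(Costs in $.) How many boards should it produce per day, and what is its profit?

Tabulate TR − TC: q=0: -52; q=1: -74; q=2: -76; q=3: -72; q=4: -66; q=5: -80; q=6: -122; q=7: -204.
Profit is highest at q = 0. Equivalently, the lowest AVC in the table is 94/4 ≈ $23.50 at q = 4, and P = $20 falls below it — price never covers variable cost, so the firm shuts down and loses only its fixed cost.

q = 0 (shut down); profit = -$52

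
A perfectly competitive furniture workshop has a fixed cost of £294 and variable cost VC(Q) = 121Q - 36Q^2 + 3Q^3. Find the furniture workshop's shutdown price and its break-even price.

Shutdown price = £13; break-even price = £58

Shutdown price = min AVC. AVC = 121 - 36Q + 3Q^2, with vertex at Q = 6 and minimum £13.
ATC = 294/Q + 121 - 36Q + 3Q^2. Setting dATC/dQ = −294/Q^2 − 36 + 6Q = 0 gives Q = 7 (since 6·7^3 − 36·7^2 = 294).
min ATC = 294/7 + 121 − 36·7 + 3·7^2 = £58. That is the break-even price.
For £13 ≤ P < £58 the firm produces at a loss; below £13 it shuts down.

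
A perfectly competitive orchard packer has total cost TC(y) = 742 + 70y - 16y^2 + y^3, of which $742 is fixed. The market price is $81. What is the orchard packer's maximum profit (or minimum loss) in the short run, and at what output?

Profit = -$16 at y = 11

AVC = 70 - 16y + y^2; min AVC = $6 at y = 8. Since P = $81 ≥ min AVC, the firm produces.
MC = 70 - 32y + 3y^2. Setting P = MC and taking the root on the rising branch gives y* = 11.
TR = 81·11 = 891. TC = 742 + 165 = 907. Profit = 891 − 907 = -$16.
Shutting down would mean losing the fixed cost of $742, so operating at a loss of $16 is better by $726.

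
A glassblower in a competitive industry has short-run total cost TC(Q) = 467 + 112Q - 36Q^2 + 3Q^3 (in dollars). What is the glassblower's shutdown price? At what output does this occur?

The shutdown price is the minimum of AVC. VC = 112Q - 36Q^2 + 3Q^3, so AVC = 112 - 36Q + 3Q^2.
dAVC/dQ = -36 + 6Q = 0 gives Q = 6. min AVC = 112 - 36·6 + 3·6^2 = 4.
The firm shuts down for any P below $4.

$4 per unit, at Q = 6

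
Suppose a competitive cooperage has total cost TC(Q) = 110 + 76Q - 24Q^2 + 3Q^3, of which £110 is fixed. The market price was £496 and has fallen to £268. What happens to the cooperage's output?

Output falls from 10 to 8

MC = 76 - 48Q + 9Q^2; the shutdown threshold is min AVC = £28 (at Q = 4).
With P = £496 above the shutdown price, P = MC gives Q = 10.
At P = £268 ≥ min AVC, set P = MC: Q = 8. The firm stays open but cuts output.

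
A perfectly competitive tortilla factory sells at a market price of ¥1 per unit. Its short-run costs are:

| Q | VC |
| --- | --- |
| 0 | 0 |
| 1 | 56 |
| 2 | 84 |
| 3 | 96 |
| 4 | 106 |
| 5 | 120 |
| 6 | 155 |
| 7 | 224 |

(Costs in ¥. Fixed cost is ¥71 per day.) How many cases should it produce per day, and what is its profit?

Q = 0 (shut down); profit = -¥71

Compute π = P·Q − TC at each output: Q=0: -71; Q=1: -126; Q=2: -153; Q=3: -164; Q=4: -173; Q=5: -186; Q=6: -220; Q=7: -288.
Profit is highest at Q = 0. Equivalently, the lowest AVC in the table is 120/5 ≈ ¥24 at Q = 5, and P = ¥1 falls below it — price never covers variable cost, so the firm shuts down and loses only its fixed cost.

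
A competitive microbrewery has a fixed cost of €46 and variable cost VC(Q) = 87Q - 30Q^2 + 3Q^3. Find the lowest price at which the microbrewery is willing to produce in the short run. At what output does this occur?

€12 per unit, at Q = 5

The firm shuts down when price falls below the minimum of average variable cost. AVC = VC/Q = 87 - 30Q + 3Q^2.
At the minimum of AVC, MC = AVC. MC = 87 - 60Q + 9Q^2; setting MC = AVC gives 6Q^2 - 30Q = 0, so Q = 5. min AVC = 12.
So the shutdown price is €12.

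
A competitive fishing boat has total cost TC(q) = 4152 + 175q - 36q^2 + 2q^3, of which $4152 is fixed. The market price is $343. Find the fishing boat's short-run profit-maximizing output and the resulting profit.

AVC = 175 - 36q + 2q^2 has its minimum $13 at q = 9; price $343 clears that bar, so the firm operates.
MC = 175 - 72q + 6q^2. Setting P = MC and taking the root on the rising branch gives q* = 14.
TR = 343·14 = 4802. TC = 4152 + 882 = 5034. Profit = 4802 − 5034 = -$232.
By producing, the firm covers all variable cost plus $3920 of fixed cost; shutting down would lose the full $4152.

Profit = -$232 at q = 14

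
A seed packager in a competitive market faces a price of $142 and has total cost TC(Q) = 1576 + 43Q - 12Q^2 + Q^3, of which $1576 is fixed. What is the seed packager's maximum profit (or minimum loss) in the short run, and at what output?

AVC = 43 - 12Q + Q^2; min AVC = $7 at Q = 6. Since P = $142 ≥ min AVC, the firm produces.
MC = 43 - 24Q + 3Q^2. Setting P = MC and taking the root on the rising branch gives Q* = 11.
TR = 142·11 = 1562. TC = 1576 + 352 = 1928. Profit = 1562 − 1928 = -$366.
By producing, the firm covers all variable cost plus $1210 of fixed cost; shutting down would lose the full $1576.

Profit = -$366 at Q = 11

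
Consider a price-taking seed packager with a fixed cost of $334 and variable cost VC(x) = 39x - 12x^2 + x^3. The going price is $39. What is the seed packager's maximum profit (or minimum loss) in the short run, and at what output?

AVC = 39 - 12x + x^2 has its minimum $3 at x = 6; price $39 clears that bar, so the firm operates.
With MC = 39 - 24x + 3x^2, P = MC on the upward-sloping part at x* = 8.
TR = 39·8 = 312. TC = 334 + 56 = 390. Profit = 312 − 390 = -$78.
That loss of $78 beats the $334 the firm would lose by shutting down; producing recovers $256 of fixed cost.

Profit = -$78 at x = 8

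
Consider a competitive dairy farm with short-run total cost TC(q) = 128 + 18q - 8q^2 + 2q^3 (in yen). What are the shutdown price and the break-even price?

Shutdown price = ¥10; break-even price = ¥50

AVC = 18 - 8q + 2q^2; minimized at q = 2, giving min AVC = ¥10. That is the shutdown price.
ATC = 128/q + 18 - 8q + 2q^2. Setting dATC/dq = −128/q^2 − 8 + 4q = 0 gives q = 4 (since 4·4^3 − 8·4^2 = 128).
min ATC = 128/4 + 18 − 8·4 + 2·4^2 = ¥50. That is the break-even price.
For ¥10 ≤ P < ¥50 the firm produces at a loss; below ¥10 it shuts down.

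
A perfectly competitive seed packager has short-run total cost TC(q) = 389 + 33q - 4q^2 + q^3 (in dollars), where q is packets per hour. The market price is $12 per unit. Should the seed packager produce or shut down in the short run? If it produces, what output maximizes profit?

Shut down

Variable cost is VC = 33q - 4q^2 + q^3, so AVC = VC/q = 33 - 4q + q^2 and MC = dTC/dq = 33 - 8q + 3q^2.
AVC hits its minimum where MC = AVC, at q = 2, giving min AVC = 33 - 4·2 + 2^2 = $29.
With P < min AVC ($12 < $29), every unit sold adds to the loss.
The firm minimizes its loss by shutting down and losing only its fixed cost of $389.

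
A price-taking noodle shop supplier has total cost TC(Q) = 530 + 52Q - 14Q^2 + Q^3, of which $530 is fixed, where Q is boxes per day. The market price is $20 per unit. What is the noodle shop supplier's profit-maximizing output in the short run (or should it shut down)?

Produce at Q = 8

Strip out fixed cost: VC = 52Q - 14Q^2 + Q^3. Then AVC = 52 - 14Q + Q^2 and MC = 52 - 28Q + 3Q^2.
The AVC parabola has its vertex at Q = 14/2 = 7, where AVC = 52 - 14·7 + 7^2 = $3.
P = $20 exceeds min AVC = $3, so the firm stays open.
Set P = MC: 20 = 52 - 28Q + 3Q^2 → 32 - 28Q + 3Q^2 = 0. The roots are Q = 4/3 and Q = 8; the profit-maximizing output is on the rising part of MC, so Q* = 8.
Check: AVC at Q = 8 is $4 ≤ P, so revenue covers variable cost.
Profit = P·Q − TC = 20·8 − 562 = -$402, a loss, but smaller than the $530 fixed cost the firm would lose by shutting down.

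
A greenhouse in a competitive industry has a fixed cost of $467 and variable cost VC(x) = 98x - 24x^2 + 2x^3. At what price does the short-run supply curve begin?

$26 per unit

Short-run supply begins at min AVC. From VC = 98x - 24x^2 + 2x^3, AVC = 98 - 24x + 2x^2.
dAVC/dx = -24 + 4x = 0 gives x = 6. min AVC = 98 - 24·6 + 2·6^2 = 26.
The firm shuts down for any P below $26.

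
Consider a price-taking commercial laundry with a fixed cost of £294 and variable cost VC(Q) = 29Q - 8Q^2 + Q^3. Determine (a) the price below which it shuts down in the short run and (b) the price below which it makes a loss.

Shutdown price = £13; break-even price = £64

Shutdown price = min AVC. AVC = 29 - 8Q + Q^2, with vertex at Q = 4 and minimum £13.
ATC = 294/Q + 29 - 8Q + Q^2. Setting dATC/dQ = −294/Q^2 − 8 + 2Q = 0 gives Q = 7 (since 2·7^3 − 8·7^2 = 294).
min ATC = 294/7 + 29 − 8·7 + 7^2 = £64. That is the break-even price.
For £13 ≤ P < £64 the firm produces at a loss; below £13 it shuts down.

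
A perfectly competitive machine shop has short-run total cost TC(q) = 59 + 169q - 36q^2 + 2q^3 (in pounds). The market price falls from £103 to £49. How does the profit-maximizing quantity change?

Output falls from 11 to 10

AVC = 169 - 36q + 2q^2, minimized at q = 9 where min AVC = £7. MC = 169 - 72q + 6q^2.
With P = £103 above the shutdown price, P = MC gives q = 11.
At P = £49 ≥ min AVC, set P = MC: q = 10. The firm stays open but cuts output.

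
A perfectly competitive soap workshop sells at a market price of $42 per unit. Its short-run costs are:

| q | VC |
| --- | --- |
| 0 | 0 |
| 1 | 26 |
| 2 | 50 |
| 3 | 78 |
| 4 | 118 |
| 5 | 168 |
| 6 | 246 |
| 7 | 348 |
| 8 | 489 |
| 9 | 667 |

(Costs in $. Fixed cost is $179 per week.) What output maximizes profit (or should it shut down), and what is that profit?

q = 4; profit = -$129

Compute π = P·q − TC at each output: q=0: -179; q=1: -163; q=2: -145; q=3: -131; q=4: -129; q=5: -137; q=6: -173; q=7: -233; q=8: -332; q=9: -468.
Profit is maximized at q = 4. AVC there is 118/4 = $29.50 ≤ P, so producing beats shutting down (which would give -$179).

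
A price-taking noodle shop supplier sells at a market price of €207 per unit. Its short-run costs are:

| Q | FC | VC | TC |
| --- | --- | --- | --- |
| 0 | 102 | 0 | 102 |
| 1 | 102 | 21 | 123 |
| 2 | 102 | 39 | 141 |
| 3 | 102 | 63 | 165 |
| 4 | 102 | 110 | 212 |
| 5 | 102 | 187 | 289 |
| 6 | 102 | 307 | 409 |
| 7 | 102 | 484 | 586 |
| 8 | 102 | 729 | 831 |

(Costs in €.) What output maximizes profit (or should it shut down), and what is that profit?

Q = 7; profit = €863

Compute π = P·Q − TC at each output: Q=0: -102; Q=1: 84; Q=2: 273; Q=3: 456; Q=4: 616; Q=5: 746; Q=6: 833; Q=7: 863; Q=8: 825.
Profit is maximized at Q = 7. AVC there is 484/7 = €69.14 ≤ P, so producing beats shutting down (which would give -€102).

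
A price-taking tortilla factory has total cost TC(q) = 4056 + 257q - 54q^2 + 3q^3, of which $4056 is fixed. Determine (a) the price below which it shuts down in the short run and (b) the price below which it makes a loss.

Shutdown price = $14; break-even price = $374

AVC = 257 - 54q + 3q^2; minimized at q = 9, giving min AVC = $14. That is the shutdown price.
ATC = 4056/q + 257 - 54q + 3q^2. Setting dATC/dq = −4056/q^2 − 54 + 6q = 0 gives q = 13 (since 6·13^3 − 54·13^2 = 4056).
min ATC = 4056/13 + 257 − 54·13 + 3·13^2 = $374. That is the break-even price.
Between these two prices the firm operates at a loss; above $374 it earns a profit.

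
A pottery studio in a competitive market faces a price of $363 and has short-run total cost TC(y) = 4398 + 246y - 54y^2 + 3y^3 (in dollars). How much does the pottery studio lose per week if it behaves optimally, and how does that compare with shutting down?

Profit = -$342 at y = 13

AVC = 246 - 54y + 3y^2 has its minimum $3 at y = 9; price $363 clears that bar, so the firm operates.
MC = 246 - 108y + 9y^2. Setting P = MC and taking the root on the rising branch gives y* = 13.
TR = 363·13 = 4719. TC = 4398 + 663 = 5061. Profit = 4719 − 5061 = -$342.
Shutting down would mean losing the fixed cost of $4398, so operating at a loss of $342 is better by $4056.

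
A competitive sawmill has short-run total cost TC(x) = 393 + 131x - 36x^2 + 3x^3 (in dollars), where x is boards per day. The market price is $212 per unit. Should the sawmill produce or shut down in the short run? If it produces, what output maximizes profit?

Produce at x = 9

Strip out fixed cost: VC = 131x - 36x^2 + 3x^3. Then AVC = 131 - 36x + 3x^2 and MC = 131 - 72x + 9x^2.
AVC is minimized where dAVC/dx = -36 + 6x = 0, at x = 6; min AVC = 131 - 36·6 + 3·6^2 = $23.
P = $212 exceeds min AVC = $23, so the firm stays open.
Solving P = MC: -81 - 72x + 9x^2 = 0 ⇒ x = -1 or 9. On the upward-sloping branch, x* = 9.
Check: AVC at x = 9 is $50 ≤ P, so revenue covers variable cost.
Profit = P·x − TC = 212·9 − 843 = $1065.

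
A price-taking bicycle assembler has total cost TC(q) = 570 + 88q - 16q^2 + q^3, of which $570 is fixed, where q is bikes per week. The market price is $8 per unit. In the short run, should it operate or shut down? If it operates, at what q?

Shut down

Strip out fixed cost: VC = 88q - 16q^2 + q^3. Then AVC = 88 - 16q + q^2 and MC = 88 - 32q + 3q^2.
AVC hits its minimum where MC = AVC, at q = 8, giving min AVC = 88 - 16·8 + 8^2 = $24.
With P < min AVC ($8 < $24), every unit sold adds to the loss.
Shutting down limits the loss to fixed cost, $570.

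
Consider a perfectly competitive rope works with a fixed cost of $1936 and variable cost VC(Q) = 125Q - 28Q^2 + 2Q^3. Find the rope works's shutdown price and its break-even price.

Shutdown price = $27; break-even price = $235

AVC = 125 - 28Q + 2Q^2; minimized at Q = 7, giving min AVC = $27. That is the shutdown price.
ATC = 1936/Q + 125 - 28Q + 2Q^2. Setting dATC/dQ = −1936/Q^2 − 28 + 4Q = 0 gives Q = 11 (since 4·11^3 − 28·11^2 = 1936).
min ATC = 1936/11 + 125 − 28·11 + 2·11^2 = $235. That is the break-even price.
For $27 ≤ P < $235 the firm produces at a loss; below $27 it shuts down.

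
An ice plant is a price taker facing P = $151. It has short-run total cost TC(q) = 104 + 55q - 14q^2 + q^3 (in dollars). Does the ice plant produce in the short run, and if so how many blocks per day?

Produce at q = 12

From TC, MC = TC'(q) = 55 - 28q + 3q^2 and AVC = VC/q = 55 - 14q + q^2.
AVC hits its minimum where MC = AVC, at q = 7, giving min AVC = 55 - 14·7 + 7^2 = $6.
P = $151 exceeds min AVC = $6, so the firm stays open.
P = MC gives -96 - 28q + 3q^2 = 0, with roots -8/3 and 12. Take the larger (rising MC): q* = 12.
Check: AVC at q = 12 is $31 ≤ P, so revenue covers variable cost.
Profit = P·q − TC = 151·12 − 476 = $1336.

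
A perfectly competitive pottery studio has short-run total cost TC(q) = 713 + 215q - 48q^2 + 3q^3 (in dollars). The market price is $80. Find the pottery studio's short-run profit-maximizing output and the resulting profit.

AVC = 215 - 48q + 3q^2; min AVC = $23 at q = 8. Since P = $80 ≥ min AVC, the firm produces.
MC = 215 - 96q + 9q^2. Setting P = MC and taking the root on the rising branch gives q* = 9.
TR = 80·9 = 720. TC = 713 + 234 = 947. Profit = 720 − 947 = -$227.
That loss of $227 beats the $713 the firm would lose by shutting down; producing recovers $486 of fixed cost.

Profit = -$227 at q = 9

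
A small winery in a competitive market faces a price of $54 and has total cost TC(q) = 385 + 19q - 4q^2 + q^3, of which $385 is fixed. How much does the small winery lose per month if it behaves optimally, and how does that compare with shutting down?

Profit = -$235 at q = 5

AVC = 19 - 4q + q^2; min AVC = $15 at q = 2. Since P = $54 ≥ min AVC, the firm produces.
With MC = 19 - 8q + 3q^2, P = MC on the upward-sloping part at q* = 5.
TR = 54·5 = 270. TC = 385 + 120 = 505. Profit = 270 − 505 = -$235.
By producing, the firm covers all variable cost plus $150 of fixed cost; shutting down would lose the full $385.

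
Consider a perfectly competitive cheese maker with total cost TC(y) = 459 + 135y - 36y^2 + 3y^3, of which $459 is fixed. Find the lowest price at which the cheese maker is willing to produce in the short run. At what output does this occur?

The shutdown price is the minimum of AVC. VC = 135y - 36y^2 + 3y^3, so AVC = 135 - 36y + 3y^2.
dAVC/dy = -36 + 6y = 0 gives y = 6. min AVC = 135 - 36·6 + 3·6^2 = 27.
The firm shuts down for any P below $27.

$27 per unit, at y = 6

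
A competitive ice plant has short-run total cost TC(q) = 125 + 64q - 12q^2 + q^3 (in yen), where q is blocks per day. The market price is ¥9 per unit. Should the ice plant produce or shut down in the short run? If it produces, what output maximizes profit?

Shut down

From TC, MC = TC'(q) = 64 - 24q + 3q^2 and AVC = VC/q = 64 - 12q + q^2.
AVC is minimized where dAVC/dq = -12 + 2q = 0, at q = 6; min AVC = 64 - 12·6 + 6^2 = ¥28.
Since P = ¥9 < min AVC = ¥28, price fails to cover variable cost at any output.
The firm minimizes its loss by shutting down and losing only its fixed cost of ¥125.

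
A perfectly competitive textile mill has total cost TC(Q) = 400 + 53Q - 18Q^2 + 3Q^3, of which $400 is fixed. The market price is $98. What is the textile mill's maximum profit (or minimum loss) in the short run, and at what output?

Profit = -$100 at Q = 5

AVC = 53 - 18Q + 3Q^2 has its minimum $26 at Q = 3; price $98 clears that bar, so the firm operates.
With MC = 53 - 36Q + 9Q^2, P = MC on the upward-sloping part at Q* = 5.
TR = 98·5 = 490. TC = 400 + 190 = 590. Profit = 490 − 590 = -$100.
Shutting down would mean losing the fixed cost of $400, so operating at a loss of $100 is better by $300.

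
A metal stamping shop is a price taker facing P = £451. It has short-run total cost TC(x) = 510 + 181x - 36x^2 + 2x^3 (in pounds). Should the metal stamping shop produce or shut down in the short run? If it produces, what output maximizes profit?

Produce at x = 15

Strip out fixed cost: VC = 181x - 36x^2 + 2x^3. Then AVC = 181 - 36x + 2x^2 and MC = 181 - 72x + 6x^2.
The AVC parabola has its vertex at x = 36/4 = 9, where AVC = 181 - 36·9 + 2·9^2 = £19.
Since P = £451 ≥ min AVC = £19, price covers variable cost and the firm should produce.
Set P = MC: 451 = 181 - 72x + 6x^2 → -270 - 72x + 6x^2 = 0. The roots are x = -3 and x = 15; the profit-maximizing output is on the rising part of MC, so x* = 15.
Check: AVC at x = 15 is £91 ≤ P, so revenue covers variable cost.
Profit = P·x − TC = 451·15 − 1875 = £4890.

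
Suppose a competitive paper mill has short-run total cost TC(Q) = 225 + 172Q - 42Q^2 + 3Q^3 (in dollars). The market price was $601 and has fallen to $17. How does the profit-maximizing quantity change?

MC = 172 - 84Q + 9Q^2; the shutdown threshold is min AVC = $25 (at Q = 7).
With P = $601 above the shutdown price, P = MC gives Q = 13.
At P = $17 < min AVC = $25, price no longer covers variable cost at any output, so the firm shuts down: Q = 0.

Output falls from 13 to 0 (the firm shuts down)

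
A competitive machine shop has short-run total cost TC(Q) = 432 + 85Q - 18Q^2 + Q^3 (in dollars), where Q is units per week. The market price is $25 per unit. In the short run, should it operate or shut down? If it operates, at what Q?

Produce at Q = 10

From TC, MC = TC'(Q) = 85 - 36Q + 3Q^2 and AVC = VC/Q = 85 - 18Q + Q^2.
The AVC parabola has its vertex at Q = 18/2 = 9, where AVC = 85 - 18·9 + 9^2 = $4.
Since P = $25 ≥ min AVC = $4, price covers variable cost and the firm should produce.
Set P = MC: 25 = 85 - 36Q + 3Q^2 → 60 - 36Q + 3Q^2 = 0. The roots are Q = 2 and Q = 10; the profit-maximizing output is on the rising part of MC, so Q* = 10.
Check: AVC at Q = 10 is $5 ≤ P, so revenue covers variable cost.
Profit = P·Q − TC = 25·10 − 482 = -$232, a loss, but smaller than the $432 fixed cost the firm would lose by shutting down.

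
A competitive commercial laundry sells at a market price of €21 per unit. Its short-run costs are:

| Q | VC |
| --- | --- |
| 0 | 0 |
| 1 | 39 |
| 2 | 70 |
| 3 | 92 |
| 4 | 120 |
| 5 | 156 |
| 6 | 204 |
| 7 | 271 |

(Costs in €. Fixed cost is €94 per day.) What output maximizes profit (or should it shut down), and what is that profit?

Q = 0 (shut down); profit = -€94

Profit at each row (π = 21Q − TC): Q=0: -94; Q=1: -112; Q=2: -122; Q=3: -123; Q=4: -130; Q=5: -145; Q=6: -172; Q=7: -218.
Profit is highest at Q = 0. Equivalently, the lowest AVC in the table is 120/4 ≈ €30 at Q = 4, and P = €21 falls below it — price never covers variable cost, so the firm shuts down and loses only its fixed cost.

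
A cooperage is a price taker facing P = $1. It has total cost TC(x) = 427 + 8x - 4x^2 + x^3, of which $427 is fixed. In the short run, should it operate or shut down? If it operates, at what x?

Shut down

Variable cost is VC = 8x - 4x^2 + x^3, so AVC = VC/x = 8 - 4x + x^2 and MC = dTC/dx = 8 - 8x + 3x^2.
The AVC parabola has its vertex at x = 4/2 = 2, where AVC = 8 - 4·2 + 2^2 = $4.
P = $1 lies below min AVC = $4; no output level covers variable cost.
The firm minimizes its loss by shutting down and losing only its fixed cost of $427.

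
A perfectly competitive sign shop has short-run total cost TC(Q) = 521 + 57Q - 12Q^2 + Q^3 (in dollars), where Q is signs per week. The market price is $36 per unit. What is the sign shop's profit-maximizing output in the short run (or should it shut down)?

Produce at Q = 7

Variable cost is VC = 57Q - 12Q^2 + Q^3, so AVC = VC/Q = 57 - 12Q + Q^2 and MC = dTC/dQ = 57 - 24Q + 3Q^2.
AVC hits its minimum where MC = AVC, at Q = 6, giving min AVC = 57 - 12·6 + 6^2 = $21.
Because $36 ≥ $21, revenue can cover variable cost; the firm operates.
P = MC gives 21 - 24Q + 3Q^2 = 0, with roots 1 and 7. Take the larger (rising MC): Q* = 7.
Check: AVC at Q = 7 is $22 ≤ P, so revenue covers variable cost.
Profit = P·Q − TC = 36·7 − 675 = -$423, a loss, but smaller than the $521 fixed cost the firm would lose by shutting down.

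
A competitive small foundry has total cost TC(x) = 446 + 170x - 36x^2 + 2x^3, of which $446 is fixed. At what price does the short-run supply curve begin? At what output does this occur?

Short-run supply begins at min AVC. From VC = 170x - 36x^2 + 2x^3, AVC = 170 - 36x + 2x^2.
At the minimum of AVC, MC = AVC. MC = 170 - 72x + 6x^2; setting MC = AVC gives 4x^2 - 36x = 0, so x = 9. min AVC = 8.
For P < $8 the firm produces nothing.

$8 per unit, at x = 9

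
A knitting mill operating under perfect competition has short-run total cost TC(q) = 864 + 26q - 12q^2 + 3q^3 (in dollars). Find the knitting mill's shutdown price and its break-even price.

Shutdown price = $14; break-even price = $206

Shutdown price = min AVC. AVC = 26 - 12q + 3q^2, with vertex at q = 2 and minimum $14.
ATC = 864/q + 26 - 12q + 3q^2. Setting dATC/dq = −864/q^2 − 12 + 6q = 0 gives q = 6 (since 6·6^3 − 12·6^2 = 864).
min ATC = 864/6 + 26 − 12·6 + 3·6^2 = $206. That is the break-even price.
Between these two prices the firm operates at a loss; above $206 it earns a profit.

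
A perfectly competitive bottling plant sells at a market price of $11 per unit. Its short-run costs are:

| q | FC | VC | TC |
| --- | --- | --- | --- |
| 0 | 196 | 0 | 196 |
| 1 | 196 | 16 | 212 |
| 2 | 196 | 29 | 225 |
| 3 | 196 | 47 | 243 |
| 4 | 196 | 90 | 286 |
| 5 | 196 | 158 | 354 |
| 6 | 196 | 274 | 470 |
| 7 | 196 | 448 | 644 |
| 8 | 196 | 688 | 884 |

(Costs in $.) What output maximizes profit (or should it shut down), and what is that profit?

q = 0 (shut down); profit = -$196

Compute π = P·q − TC at each output: q=0: -196; q=1: -201; q=2: -203; q=3: -210; q=4: -242; q=5: -299; q=6: -404; q=7: -567; q=8: -796.
Profit is highest at q = 0. Equivalently, the lowest AVC in the table is 29/2 ≈ $14.50 at q = 2, and P = $11 falls below it — price never covers variable cost, so the firm shuts down and loses only its fixed cost.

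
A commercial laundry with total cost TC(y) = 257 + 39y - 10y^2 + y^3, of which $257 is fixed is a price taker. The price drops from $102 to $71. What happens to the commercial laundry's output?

AVC = 39 - 10y + y^2, minimized at y = 5 where min AVC = $14. MC = 39 - 20y + 3y^2.
With P = $102 above the shutdown price, P = MC gives y = 9.
At P = $71 ≥ min AVC, set P = MC: y = 8. The firm stays open but cuts output.

Output falls from 9 to 8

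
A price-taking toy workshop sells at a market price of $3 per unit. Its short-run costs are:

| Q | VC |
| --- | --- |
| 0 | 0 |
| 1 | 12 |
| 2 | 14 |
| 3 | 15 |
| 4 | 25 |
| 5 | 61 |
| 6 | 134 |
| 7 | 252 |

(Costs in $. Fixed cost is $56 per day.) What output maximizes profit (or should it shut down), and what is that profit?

Compute π = P·Q − TC at each output: Q=0: -56; Q=1: -65; Q=2: -64; Q=3: -62; Q=4: -69; Q=5: -102; Q=6: -172; Q=7: -287.
Profit is highest at Q = 0. Equivalently, the lowest AVC in the table is 15/3 ≈ $5 at Q = 3, and P = $3 falls below it — price never covers variable cost, so the firm shuts down and loses only its fixed cost.

Q = 0 (shut down); profit = -$56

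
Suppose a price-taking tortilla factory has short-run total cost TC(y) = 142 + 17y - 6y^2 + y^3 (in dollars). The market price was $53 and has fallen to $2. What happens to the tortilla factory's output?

Output falls from 6 to 0 (the firm shuts down)

MC = 17 - 12y + 3y^2; the shutdown threshold is min AVC = $8 (at y = 3).
With P = $53 above the shutdown price, P = MC gives y = 6.
At P = $2 < min AVC = $8, price no longer covers variable cost at any output, so the firm shuts down: y = 0.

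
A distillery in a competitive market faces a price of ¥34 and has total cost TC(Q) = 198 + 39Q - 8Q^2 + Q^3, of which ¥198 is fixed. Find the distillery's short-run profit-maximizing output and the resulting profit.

Profit = -¥148 at Q = 5

AVC = 39 - 8Q + Q^2; min AVC = ¥23 at Q = 4. Since P = ¥34 ≥ min AVC, the firm produces.
With MC = 39 - 16Q + 3Q^2, P = MC on the upward-sloping part at Q* = 5.
TR = 34·5 = 170. TC = 198 + 120 = 318. Profit = 170 − 318 = -¥148.
That loss of ¥148 beats the ¥198 the firm would lose by shutting down; producing recovers ¥50 of fixed cost.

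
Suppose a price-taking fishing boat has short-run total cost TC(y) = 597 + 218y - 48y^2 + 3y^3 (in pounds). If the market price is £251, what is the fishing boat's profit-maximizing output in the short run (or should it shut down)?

Produce at y = 11

Variable cost is VC = 218y - 48y^2 + 3y^3, so AVC = VC/y = 218 - 48y + 3y^2 and MC = dTC/dy = 218 - 96y + 9y^2.
AVC is minimized where dAVC/dy = -48 + 6y = 0, at y = 8; min AVC = 218 - 48·8 + 3·8^2 = £26.
P = £251 exceeds min AVC = £26, so the firm stays open.
Solving P = MC: -33 - 96y + 9y^2 = 0 ⇒ y = -1/3 or 11. On the upward-sloping branch, y* = 11.
Check: AVC at y = 11 is £53 ≤ P, so revenue covers variable cost.
Profit = P·y − TC = 251·11 − 1180 = £1581.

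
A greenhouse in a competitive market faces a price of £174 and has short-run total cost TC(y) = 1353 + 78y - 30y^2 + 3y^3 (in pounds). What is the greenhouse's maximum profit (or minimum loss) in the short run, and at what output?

Profit = -£201 at y = 8

AVC = 78 - 30y + 3y^2; min AVC = £3 at y = 5. Since P = £174 ≥ min AVC, the firm produces.
MC = 78 - 60y + 9y^2. Setting P = MC and taking the root on the rising branch gives y* = 8.
TR = 174·8 = 1392. TC = 1353 + 240 = 1593. Profit = 1392 − 1593 = -£201.
Shutting down would mean losing the fixed cost of £1353, so operating at a loss of £201 is better by £1152.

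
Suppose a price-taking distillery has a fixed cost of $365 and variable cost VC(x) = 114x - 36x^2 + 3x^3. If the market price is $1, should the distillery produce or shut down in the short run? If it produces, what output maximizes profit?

Shut down

From TC, MC = TC'(x) = 114 - 72x + 9x^2 and AVC = VC/x = 114 - 36x + 3x^2.
The AVC parabola has its vertex at x = 36/6 = 6, where AVC = 114 - 36·6 + 3·6^2 = $6.
P = $1 lies below min AVC = $6; no output level covers variable cost.
Shutting down limits the loss to fixed cost, $365.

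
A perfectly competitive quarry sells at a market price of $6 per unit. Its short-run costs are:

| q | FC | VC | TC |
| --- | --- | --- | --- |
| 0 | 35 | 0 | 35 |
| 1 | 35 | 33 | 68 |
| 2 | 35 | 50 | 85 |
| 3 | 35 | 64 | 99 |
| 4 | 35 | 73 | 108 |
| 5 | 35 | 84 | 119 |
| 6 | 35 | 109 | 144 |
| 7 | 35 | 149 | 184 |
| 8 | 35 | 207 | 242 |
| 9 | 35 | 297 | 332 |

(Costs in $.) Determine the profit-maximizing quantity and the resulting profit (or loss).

q = 0 (shut down); profit = -$35

Tabulate TR − TC: q=0: -35; q=1: -62; q=2: -73; q=3: -81; q=4: -84; q=5: -89; q=6: -108; q=7: -142; q=8: -194; q=9: -278.
Profit is highest at q = 0. Equivalently, the lowest AVC in the table is 84/5 ≈ $16.80 at q = 5, and P = $6 falls below it — price never covers variable cost, so the firm shuts down and loses only its fixed cost.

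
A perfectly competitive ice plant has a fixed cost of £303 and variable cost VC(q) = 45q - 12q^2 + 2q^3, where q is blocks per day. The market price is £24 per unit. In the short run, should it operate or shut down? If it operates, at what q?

Shut down

Variable cost is VC = 45q - 12q^2 + 2q^3, so AVC = VC/q = 45 - 12q + 2q^2 and MC = dTC/dq = 45 - 24q + 6q^2.
AVC is minimized where dAVC/dq = -12 + 4q = 0, at q = 3; min AVC = 45 - 12·3 + 2·3^2 = £27.
P = £24 lies below min AVC = £27; no output level covers variable cost.
The firm minimizes its loss by shutting down and losing only its fixed cost of £303.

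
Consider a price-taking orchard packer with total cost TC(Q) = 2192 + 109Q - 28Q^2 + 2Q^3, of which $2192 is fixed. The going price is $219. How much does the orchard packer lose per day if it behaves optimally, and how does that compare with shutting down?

Profit = -$256 at Q = 11

AVC = 109 - 28Q + 2Q^2; min AVC = $11 at Q = 7. Since P = $219 ≥ min AVC, the firm produces.
MC = 109 - 56Q + 6Q^2. Setting P = MC and taking the root on the rising branch gives Q* = 11.
TR = 219·11 = 2409. TC = 2192 + 473 = 2665. Profit = 2409 − 2665 = -$256.
By producing, the firm covers all variable cost plus $1936 of fixed cost; shutting down would lose the full $2192.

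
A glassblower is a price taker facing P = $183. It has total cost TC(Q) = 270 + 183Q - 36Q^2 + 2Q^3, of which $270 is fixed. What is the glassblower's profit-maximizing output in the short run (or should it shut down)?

Produce at Q = 12

From TC, MC = TC'(Q) = 183 - 72Q + 6Q^2 and AVC = VC/Q = 183 - 36Q + 2Q^2.
AVC hits its minimum where MC = AVC, at Q = 9, giving min AVC = 183 - 36·9 + 2·9^2 = $21.
P = $183 exceeds min AVC = $21, so the firm stays open.
P = MC gives -72Q + 6Q^2 = 0, with roots 0 and 12. Take the larger (rising MC): Q* = 12.
Check: AVC at Q = 12 is $39 ≤ P, so revenue covers variable cost.
Profit = P·Q − TC = 183·12 − 738 = $1458.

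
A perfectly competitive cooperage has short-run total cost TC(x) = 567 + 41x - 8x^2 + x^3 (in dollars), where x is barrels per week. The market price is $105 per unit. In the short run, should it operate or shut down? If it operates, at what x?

Produce at x = 8

From TC, MC = TC'(x) = 41 - 16x + 3x^2 and AVC = VC/x = 41 - 8x + x^2.
AVC hits its minimum where MC = AVC, at x = 4, giving min AVC = 41 - 8·4 + 4^2 = $25.
P = $105 exceeds min AVC = $25, so the firm stays open.
Set P = MC: 105 = 41 - 16x + 3x^2 → -64 - 16x + 3x^2 = 0. The roots are x = -8/3 and x = 8; the profit-maximizing output is on the rising part of MC, so x* = 8.
Check: AVC at x = 8 is $41 ≤ P, so revenue covers variable cost.
Profit = P·x − TC = 105·8 − 895 = -$55, a loss, but smaller than the $567 fixed cost the firm would lose by shutting down.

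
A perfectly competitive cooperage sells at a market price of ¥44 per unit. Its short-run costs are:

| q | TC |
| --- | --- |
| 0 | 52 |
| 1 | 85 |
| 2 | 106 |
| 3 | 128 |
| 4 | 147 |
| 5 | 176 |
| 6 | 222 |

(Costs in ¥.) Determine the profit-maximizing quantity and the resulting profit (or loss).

Tabulate TR − TC: q=0: -52; q=1: -41; q=2: -18; q=3: 4; q=4: 29; q=5: 44; q=6: 42.
Profit is maximized at q = 5. AVC there is 124/5 = ¥24.80 ≤ P, so producing beats shutting down (which would give -¥52).

q = 5; profit = ¥44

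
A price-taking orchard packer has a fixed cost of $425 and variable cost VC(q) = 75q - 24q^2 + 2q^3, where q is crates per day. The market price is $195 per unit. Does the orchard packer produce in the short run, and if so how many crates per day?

Strip out fixed cost: VC = 75q - 24q^2 + 2q^3. Then AVC = 75 - 24q + 2q^2 and MC = 75 - 48q + 6q^2.
AVC hits its minimum where MC = AVC, at q = 6, giving min AVC = 75 - 24·6 + 2·6^2 = $3.
P = $195 exceeds min AVC = $3, so the firm stays open.
P = MC gives -120 - 48q + 6q^2 = 0, with roots -2 and 10. Take the larger (rising MC): q* = 10.
Check: AVC at q = 10 is $35 ≤ P, so revenue covers variable cost.
Profit = P·q − TC = 195·10 − 775 = $1175.

Produce at q = 10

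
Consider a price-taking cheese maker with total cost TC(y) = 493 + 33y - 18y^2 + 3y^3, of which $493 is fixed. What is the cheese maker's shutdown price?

Short-run supply begins at min AVC. From VC = 33y - 18y^2 + 3y^3, AVC = 33 - 18y + 3y^2.
dAVC/dy = -18 + 6y = 0 gives y = 3. min AVC = 33 - 18·3 + 3·3^2 = 6.
For P < $6 the firm produces nothing.

$6 per unit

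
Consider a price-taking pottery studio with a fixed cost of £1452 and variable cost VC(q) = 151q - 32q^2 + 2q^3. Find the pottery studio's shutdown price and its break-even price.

Shutdown price = min AVC. AVC = 151 - 32q + 2q^2, with vertex at q = 8 and minimum £23.
ATC = 1452/q + 151 - 32q + 2q^2. Setting dATC/dq = −1452/q^2 − 32 + 4q = 0 gives q = 11 (since 4·11^3 − 32·11^2 = 1452).
min ATC = 1452/11 + 151 − 32·11 + 2·11^2 = £173. That is the break-even price.
For £23 ≤ P < £173 the firm produces at a loss; below £23 it shuts down.

Shutdown price = £23; break-even price = £173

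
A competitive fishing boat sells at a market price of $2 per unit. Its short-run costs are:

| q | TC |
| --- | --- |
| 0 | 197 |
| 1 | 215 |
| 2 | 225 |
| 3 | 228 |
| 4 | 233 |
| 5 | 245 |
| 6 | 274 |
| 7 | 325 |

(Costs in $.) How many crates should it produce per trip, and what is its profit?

q = 0 (shut down); profit = -$197

Tabulate TR − TC: q=0: -197; q=1: -213; q=2: -221; q=3: -222; q=4: -225; q=5: -235; q=6: -262; q=7: -311.
Profit is highest at q = 0. Equivalently, the lowest AVC in the table is 36/4 ≈ $9 at q = 4, and P = $2 falls below it — price never covers variable cost, so the firm shuts down and loses only its fixed cost.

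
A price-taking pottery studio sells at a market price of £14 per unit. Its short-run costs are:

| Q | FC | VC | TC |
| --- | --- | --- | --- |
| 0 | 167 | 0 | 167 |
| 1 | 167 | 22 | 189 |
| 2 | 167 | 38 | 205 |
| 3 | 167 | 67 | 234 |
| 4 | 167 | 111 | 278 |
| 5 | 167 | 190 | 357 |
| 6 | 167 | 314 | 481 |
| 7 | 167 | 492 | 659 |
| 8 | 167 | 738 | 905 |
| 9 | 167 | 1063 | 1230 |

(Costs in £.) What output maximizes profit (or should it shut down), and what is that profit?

Q = 0 (shut down); profit = -£167

Tabulate TR − TC: Q=0: -167; Q=1: -175; Q=2: -177; Q=3: -192; Q=4: -222; Q=5: -287; Q=6: -397; Q=7: -561; Q=8: -793; Q=9: -1104.
Profit is highest at Q = 0. Equivalently, the lowest AVC in the table is 38/2 ≈ £19 at Q = 2, and P = £14 falls below it — price never covers variable cost, so the firm shuts down and loses only its fixed cost.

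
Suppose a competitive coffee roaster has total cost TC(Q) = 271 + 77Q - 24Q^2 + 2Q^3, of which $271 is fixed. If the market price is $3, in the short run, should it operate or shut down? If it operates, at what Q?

Shut down

From TC, MC = TC'(Q) = 77 - 48Q + 6Q^2 and AVC = VC/Q = 77 - 24Q + 2Q^2.
AVC is minimized where dAVC/dQ = -24 + 4Q = 0, at Q = 6; min AVC = 77 - 24·6 + 2·6^2 = $5.
With P < min AVC ($3 < $5), every unit sold adds to the loss.
The firm minimizes its loss by shutting down and losing only its fixed cost of $271.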